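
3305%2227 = 1078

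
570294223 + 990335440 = 1560629663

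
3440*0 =0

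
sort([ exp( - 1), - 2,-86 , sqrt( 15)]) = [ - 86,-2 , exp(  -  1 ),sqrt( 15) ] 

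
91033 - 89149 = 1884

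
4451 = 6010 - 1559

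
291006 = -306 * ( - 951) 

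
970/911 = 970/911  =  1.06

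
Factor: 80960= 2^6 * 5^1*11^1*23^1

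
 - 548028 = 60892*(- 9) 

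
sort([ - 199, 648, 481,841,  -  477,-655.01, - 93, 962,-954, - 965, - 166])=[ - 965 , - 954, - 655.01,-477,-199 , - 166, - 93 , 481,648, 841, 962 ] 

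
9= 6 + 3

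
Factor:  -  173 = - 173^1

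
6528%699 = 237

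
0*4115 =0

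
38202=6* 6367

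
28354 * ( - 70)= -1984780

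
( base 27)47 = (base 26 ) 4b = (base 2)1110011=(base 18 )67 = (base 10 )115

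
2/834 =1/417 = 0.00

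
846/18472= 423/9236 = 0.05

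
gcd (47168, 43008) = 64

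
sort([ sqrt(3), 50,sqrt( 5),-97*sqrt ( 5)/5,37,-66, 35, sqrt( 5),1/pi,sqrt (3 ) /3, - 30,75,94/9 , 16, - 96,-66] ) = [  -  96,  -  66,-66, - 97*sqrt( 5 )/5,-30 , 1/pi,  sqrt( 3)/3,sqrt( 3), sqrt(5 ),sqrt( 5 ), 94/9, 16,35,37,50,75] 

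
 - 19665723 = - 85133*231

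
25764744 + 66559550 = 92324294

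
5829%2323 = 1183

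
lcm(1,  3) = 3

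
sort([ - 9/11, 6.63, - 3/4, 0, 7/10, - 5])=[ - 5, - 9/11, - 3/4, 0 , 7/10, 6.63] 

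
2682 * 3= 8046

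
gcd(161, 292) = 1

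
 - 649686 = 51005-700691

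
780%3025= 780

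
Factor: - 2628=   -  2^2*3^2*73^1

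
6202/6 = 1033+2/3 = 1033.67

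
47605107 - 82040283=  - 34435176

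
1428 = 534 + 894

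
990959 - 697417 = 293542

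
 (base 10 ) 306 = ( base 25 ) C6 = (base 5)2211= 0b100110010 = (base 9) 370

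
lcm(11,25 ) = 275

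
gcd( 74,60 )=2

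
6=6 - 0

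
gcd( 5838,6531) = 21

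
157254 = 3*52418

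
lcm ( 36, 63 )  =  252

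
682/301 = 2+80/301 = 2.27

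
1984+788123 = 790107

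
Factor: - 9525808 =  - 2^4 * 595363^1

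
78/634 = 39/317 = 0.12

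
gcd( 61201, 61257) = 7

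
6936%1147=54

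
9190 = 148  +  9042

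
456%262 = 194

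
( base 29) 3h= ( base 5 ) 404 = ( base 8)150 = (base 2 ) 1101000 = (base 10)104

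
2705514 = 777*3482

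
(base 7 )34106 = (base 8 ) 20666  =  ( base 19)14h4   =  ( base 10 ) 8630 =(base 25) dk5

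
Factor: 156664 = 2^3 * 19583^1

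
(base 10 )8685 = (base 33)7W6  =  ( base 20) 11E5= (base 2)10000111101101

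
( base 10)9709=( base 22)K17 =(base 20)1459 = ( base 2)10010111101101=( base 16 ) 25ED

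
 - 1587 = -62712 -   -  61125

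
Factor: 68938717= 401^1*171917^1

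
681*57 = 38817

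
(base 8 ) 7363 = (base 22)7JL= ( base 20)9b7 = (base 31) 3UE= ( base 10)3827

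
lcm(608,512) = 9728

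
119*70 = 8330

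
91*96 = 8736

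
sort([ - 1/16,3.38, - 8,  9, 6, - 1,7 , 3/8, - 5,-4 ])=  [ - 8  , - 5, - 4, - 1, - 1/16,3/8,  3.38 , 6 , 7,9 ] 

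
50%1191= 50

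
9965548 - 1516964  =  8448584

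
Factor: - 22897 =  - 7^1*3271^1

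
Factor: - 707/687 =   -  3^(-1)* 7^1*101^1 * 229^( - 1) 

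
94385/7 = 94385/7 = 13483.57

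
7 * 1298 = 9086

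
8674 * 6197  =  53752778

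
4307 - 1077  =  3230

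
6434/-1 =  - 6434+0/1 = -  6434.00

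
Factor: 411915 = 3^1*5^1*7^1*3923^1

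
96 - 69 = 27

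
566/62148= 283/31074 = 0.01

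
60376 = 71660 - 11284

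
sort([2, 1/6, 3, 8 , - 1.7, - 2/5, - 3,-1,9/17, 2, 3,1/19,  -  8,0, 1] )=[ -8, - 3, - 1.7, - 1,-2/5 , 0, 1/19 , 1/6, 9/17,1,2, 2, 3, 3,8 ]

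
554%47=37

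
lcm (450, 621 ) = 31050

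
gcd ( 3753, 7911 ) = 27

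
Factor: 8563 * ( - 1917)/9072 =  - 607973/336 = -2^( - 4 )*3^(-1)*7^(-1) *71^1*8563^1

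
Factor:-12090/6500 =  - 93/50 = - 2^( - 1) *3^1*5^(- 2)*31^1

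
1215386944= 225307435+990079509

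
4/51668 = 1/12917 = 0.00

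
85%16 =5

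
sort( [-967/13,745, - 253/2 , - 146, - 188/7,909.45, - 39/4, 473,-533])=[-533,  -  146, - 253/2,- 967/13, - 188/7, - 39/4, 473,745,909.45 ] 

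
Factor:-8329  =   - 8329^1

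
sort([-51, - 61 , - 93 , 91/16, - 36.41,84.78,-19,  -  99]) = [ - 99, - 93, - 61, - 51, - 36.41 , - 19,91/16 , 84.78] 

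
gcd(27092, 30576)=52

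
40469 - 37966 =2503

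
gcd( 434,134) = 2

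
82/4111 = 82/4111 = 0.02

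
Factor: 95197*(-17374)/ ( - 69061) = 1653952678/69061 = 2^1*7^1* 17^1*23^1  *73^1*4139^1*69061^( -1)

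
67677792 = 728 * 92964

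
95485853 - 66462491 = 29023362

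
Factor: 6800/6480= 85/81=3^( - 4)*5^1*17^1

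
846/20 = 42+3/10= 42.30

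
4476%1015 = 416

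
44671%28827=15844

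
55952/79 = 55952/79 = 708.25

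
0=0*6385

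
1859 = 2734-875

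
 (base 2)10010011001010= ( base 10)9418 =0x24CA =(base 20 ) 13ai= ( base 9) 13824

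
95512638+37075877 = 132588515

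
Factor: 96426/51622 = 99/53  =  3^2*11^1*53^(- 1)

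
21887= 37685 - 15798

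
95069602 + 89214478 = 184284080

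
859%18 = 13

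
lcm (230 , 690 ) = 690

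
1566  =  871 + 695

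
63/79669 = 63/79669 = 0.00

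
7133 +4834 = 11967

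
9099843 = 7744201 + 1355642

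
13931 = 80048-66117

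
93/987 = 31/329  =  0.09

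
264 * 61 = 16104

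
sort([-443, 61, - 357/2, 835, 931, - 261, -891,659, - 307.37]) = [ - 891, - 443,- 307.37  , - 261,-357/2, 61, 659,835, 931]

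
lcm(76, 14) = 532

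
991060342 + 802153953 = 1793214295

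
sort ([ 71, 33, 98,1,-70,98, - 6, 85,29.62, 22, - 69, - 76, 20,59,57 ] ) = [ -76, - 70,-69, - 6,1 , 20, 22 , 29.62 , 33,57, 59,71,85,98,98] 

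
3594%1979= 1615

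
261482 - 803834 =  - 542352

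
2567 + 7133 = 9700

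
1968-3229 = - 1261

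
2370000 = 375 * 6320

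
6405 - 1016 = 5389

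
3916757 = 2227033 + 1689724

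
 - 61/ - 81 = 61/81 = 0.75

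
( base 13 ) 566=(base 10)929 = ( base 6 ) 4145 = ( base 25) 1c4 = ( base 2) 1110100001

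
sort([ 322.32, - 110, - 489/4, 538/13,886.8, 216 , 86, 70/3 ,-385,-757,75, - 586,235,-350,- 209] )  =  [ - 757 , - 586, - 385,- 350, - 209,- 489/4,-110, 70/3 , 538/13,75, 86,216 , 235, 322.32, 886.8 ] 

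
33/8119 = 33/8119 = 0.00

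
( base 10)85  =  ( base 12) 71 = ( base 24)3D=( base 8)125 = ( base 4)1111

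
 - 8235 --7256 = -979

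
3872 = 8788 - 4916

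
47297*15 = 709455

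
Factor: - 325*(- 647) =210275= 5^2 * 13^1*647^1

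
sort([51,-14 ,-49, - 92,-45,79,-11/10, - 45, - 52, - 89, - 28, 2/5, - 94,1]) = [-94 , - 92, - 89, - 52, - 49, - 45,-45, - 28, - 14, - 11/10,2/5,1, 51,79]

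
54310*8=434480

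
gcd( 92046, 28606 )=2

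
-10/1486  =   - 1 + 738/743 = -0.01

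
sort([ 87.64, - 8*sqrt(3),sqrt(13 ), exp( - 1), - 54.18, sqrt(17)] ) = [ - 54.18, - 8*sqrt(3 ),exp(  -  1), sqrt(13),sqrt(17),87.64 ] 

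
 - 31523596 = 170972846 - 202496442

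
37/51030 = 37/51030 = 0.00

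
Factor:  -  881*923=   -  13^1*71^1 * 881^1=-813163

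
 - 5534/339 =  - 17 + 229/339  =  - 16.32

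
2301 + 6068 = 8369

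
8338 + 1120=9458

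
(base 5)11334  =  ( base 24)1B4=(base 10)844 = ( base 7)2314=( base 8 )1514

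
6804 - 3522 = 3282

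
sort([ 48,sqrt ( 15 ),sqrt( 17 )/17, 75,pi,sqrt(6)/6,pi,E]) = [ sqrt( 17)/17,sqrt( 6)/6, E,pi, pi,sqrt ( 15 ), 48,75 ] 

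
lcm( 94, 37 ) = 3478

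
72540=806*90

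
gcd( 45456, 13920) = 48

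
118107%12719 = 3636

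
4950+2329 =7279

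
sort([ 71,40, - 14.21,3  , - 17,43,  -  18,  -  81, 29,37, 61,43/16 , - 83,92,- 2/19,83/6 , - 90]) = [ - 90, - 83 , - 81,-18 , - 17, - 14.21,-2/19,  43/16,  3,83/6,  29,37,40, 43,61,71,92 ] 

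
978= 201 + 777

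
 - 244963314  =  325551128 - 570514442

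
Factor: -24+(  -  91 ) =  - 115 = - 5^1*23^1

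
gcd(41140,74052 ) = 8228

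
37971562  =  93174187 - 55202625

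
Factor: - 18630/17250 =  - 27/25= - 3^3 * 5^( - 2) 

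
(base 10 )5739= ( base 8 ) 13153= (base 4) 1121223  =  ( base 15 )1a79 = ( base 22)BIJ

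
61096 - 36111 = 24985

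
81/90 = 9/10=0.90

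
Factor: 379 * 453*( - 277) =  - 47557299 = - 3^1*151^1*277^1*379^1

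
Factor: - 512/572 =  - 2^7* 11^( - 1 )*13^ ( -1 ) =- 128/143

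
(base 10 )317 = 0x13d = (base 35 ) 92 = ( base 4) 10331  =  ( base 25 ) ch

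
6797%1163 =982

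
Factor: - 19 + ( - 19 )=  - 2^1*19^1 = - 38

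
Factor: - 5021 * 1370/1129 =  - 6878770/1129 = - 2^1*5^1*137^1*1129^( - 1)*5021^1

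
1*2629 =2629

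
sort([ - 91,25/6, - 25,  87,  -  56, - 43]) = [ -91, - 56, - 43,-25, 25/6,87]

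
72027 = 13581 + 58446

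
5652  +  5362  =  11014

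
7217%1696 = 433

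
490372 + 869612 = 1359984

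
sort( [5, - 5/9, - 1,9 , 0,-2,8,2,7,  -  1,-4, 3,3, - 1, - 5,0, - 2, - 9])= [ - 9, - 5, - 4, - 2, - 2, -1, - 1,-1, - 5/9,0,0, 2,3,3,5,7,8,9 ]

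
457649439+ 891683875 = 1349333314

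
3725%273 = 176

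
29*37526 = 1088254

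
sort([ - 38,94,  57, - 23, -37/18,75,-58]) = [ - 58,- 38, - 23,-37/18, 57,75, 94]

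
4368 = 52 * 84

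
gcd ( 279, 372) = 93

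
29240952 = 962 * 30396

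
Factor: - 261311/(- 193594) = 2^( - 1 )*43^1*59^1 * 103^1  *  96797^( - 1) 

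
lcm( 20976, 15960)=734160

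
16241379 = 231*70309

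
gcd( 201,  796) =1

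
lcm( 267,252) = 22428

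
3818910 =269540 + 3549370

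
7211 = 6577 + 634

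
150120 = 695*216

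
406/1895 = 406/1895 =0.21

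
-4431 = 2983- 7414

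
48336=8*6042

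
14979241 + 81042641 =96021882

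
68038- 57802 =10236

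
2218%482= 290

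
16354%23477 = 16354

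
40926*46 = 1882596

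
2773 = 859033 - 856260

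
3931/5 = 786  +  1/5=786.20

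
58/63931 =58/63931 = 0.00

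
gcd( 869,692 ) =1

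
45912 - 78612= - 32700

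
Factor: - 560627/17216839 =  - 211^1*2657^1 * 17216839^( -1) 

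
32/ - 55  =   - 32/55 = -  0.58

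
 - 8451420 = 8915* (  -  948)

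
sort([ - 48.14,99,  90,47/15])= [ - 48.14,47/15,90,99 ] 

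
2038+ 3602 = 5640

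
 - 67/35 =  - 67/35 = - 1.91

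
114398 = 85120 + 29278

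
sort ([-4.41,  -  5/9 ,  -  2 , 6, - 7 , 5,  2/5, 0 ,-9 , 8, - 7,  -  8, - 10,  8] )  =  [- 10, - 9, - 8 ,  -  7,- 7, - 4.41, - 2, - 5/9, 0,2/5,5, 6 , 8,8] 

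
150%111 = 39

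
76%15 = 1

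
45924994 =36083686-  - 9841308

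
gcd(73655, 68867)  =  1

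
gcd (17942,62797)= 8971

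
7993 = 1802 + 6191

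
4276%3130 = 1146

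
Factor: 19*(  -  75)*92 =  -2^2*3^1*5^2*19^1 * 23^1 = -131100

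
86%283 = 86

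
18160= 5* 3632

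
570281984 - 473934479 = 96347505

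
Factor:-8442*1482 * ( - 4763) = 2^2*3^3*7^1*11^1*13^1*19^1*67^1 *433^1=59590102572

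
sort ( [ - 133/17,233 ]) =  [-133/17,233]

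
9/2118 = 3/706 = 0.00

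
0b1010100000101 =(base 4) 1110011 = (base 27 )7a8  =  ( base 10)5381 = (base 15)18db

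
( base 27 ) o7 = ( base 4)22033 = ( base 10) 655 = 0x28f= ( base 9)807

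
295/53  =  295/53  =  5.57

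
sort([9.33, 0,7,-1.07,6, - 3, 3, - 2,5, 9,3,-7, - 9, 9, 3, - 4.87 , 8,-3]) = [ - 9, - 7, - 4.87, - 3,-3, - 2, - 1.07,0,3,3,3 , 5, 6, 7, 8, 9, 9, 9.33 ]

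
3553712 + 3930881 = 7484593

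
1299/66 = 19 + 15/22  =  19.68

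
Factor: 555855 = 3^1*5^1 * 37057^1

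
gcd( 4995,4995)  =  4995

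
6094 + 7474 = 13568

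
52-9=43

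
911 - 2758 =- 1847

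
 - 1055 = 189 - 1244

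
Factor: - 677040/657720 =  - 2^1 * 3^(-3 )*13^1*29^( - 1 )*31^1 = - 806/783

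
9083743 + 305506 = 9389249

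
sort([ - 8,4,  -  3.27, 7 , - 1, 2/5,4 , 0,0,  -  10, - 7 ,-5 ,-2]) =[ - 10, - 8, -7 , - 5 ,  -  3.27, - 2, - 1,0 , 0, 2/5, 4,4, 7]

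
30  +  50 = 80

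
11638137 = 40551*287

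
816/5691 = 272/1897 = 0.14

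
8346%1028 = 122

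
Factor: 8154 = 2^1 *3^3*151^1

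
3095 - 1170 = 1925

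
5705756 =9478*602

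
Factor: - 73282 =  - 2^1*11^1* 3331^1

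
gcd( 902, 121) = 11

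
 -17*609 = - 10353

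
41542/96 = 20771/48 = 432.73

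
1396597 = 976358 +420239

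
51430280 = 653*78760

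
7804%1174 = 760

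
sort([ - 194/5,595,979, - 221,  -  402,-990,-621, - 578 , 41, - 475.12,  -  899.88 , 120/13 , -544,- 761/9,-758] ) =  [-990 , - 899.88, - 758, - 621,  -  578, - 544 , - 475.12 ,-402,-221, - 761/9, - 194/5, 120/13 , 41,595,979] 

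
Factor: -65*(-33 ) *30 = 2^1*3^2*5^2*11^1 * 13^1 = 64350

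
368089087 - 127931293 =240157794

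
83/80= 83/80 = 1.04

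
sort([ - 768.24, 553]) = [ - 768.24, 553]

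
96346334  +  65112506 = 161458840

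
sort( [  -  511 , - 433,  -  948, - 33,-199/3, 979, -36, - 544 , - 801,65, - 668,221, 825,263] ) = [ - 948, - 801, - 668, - 544 , - 511,  -  433, - 199/3, - 36, - 33,65 , 221, 263,825,979 ]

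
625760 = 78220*8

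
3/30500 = 3/30500 = 0.00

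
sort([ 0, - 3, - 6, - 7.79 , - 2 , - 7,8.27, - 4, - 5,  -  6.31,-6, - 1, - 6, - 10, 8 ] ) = [ - 10 , - 7.79, - 7, - 6.31,  -  6, - 6 , - 6, - 5, - 4, - 3, - 2, - 1,0,8,8.27] 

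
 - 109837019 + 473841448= 364004429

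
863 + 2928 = 3791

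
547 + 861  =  1408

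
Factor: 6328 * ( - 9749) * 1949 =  - 120237068728  =  - 2^3*7^1*113^1*1949^1 * 9749^1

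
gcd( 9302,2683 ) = 1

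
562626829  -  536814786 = 25812043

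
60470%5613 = 4340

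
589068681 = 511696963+77371718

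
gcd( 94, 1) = 1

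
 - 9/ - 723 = 3/241= 0.01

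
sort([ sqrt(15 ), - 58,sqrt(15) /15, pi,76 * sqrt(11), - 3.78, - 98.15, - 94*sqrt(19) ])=[ - 94  *sqrt( 19 ), - 98.15, - 58, -3.78, sqrt( 15 ) /15,pi, sqrt(15), 76*sqrt( 11)]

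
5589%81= 0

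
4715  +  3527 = 8242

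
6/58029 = 2/19343 = 0.00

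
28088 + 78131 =106219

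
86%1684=86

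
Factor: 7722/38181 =2^1*3^2*89^( - 1)=18/89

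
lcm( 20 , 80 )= 80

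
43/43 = 1  =  1.00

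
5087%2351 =385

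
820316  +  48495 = 868811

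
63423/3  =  21141=21141.00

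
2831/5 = 2831/5 = 566.20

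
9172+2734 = 11906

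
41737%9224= 4841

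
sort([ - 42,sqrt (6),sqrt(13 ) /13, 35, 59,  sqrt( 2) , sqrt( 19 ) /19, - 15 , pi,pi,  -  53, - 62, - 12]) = [ - 62, - 53,  -  42, - 15, - 12, sqrt( 19 )/19,sqrt( 13 ) /13, sqrt(2 ),sqrt( 6 ),pi,pi,35 , 59] 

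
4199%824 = 79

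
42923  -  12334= 30589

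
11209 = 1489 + 9720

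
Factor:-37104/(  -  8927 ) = 2^4*3^1 * 79^( - 1)*113^(-1 )*773^1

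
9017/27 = 9017/27 = 333.96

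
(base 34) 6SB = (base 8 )17333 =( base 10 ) 7899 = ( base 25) CFO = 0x1EDB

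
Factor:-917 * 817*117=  - 3^2*7^1*13^1*19^1*43^1*131^1  =  - 87655113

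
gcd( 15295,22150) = 5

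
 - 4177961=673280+-4851241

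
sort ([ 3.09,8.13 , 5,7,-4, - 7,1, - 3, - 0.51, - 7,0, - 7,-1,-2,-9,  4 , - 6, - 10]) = [-10,-9, - 7 ,  -  7, - 7,  -  6  , - 4, - 3, - 2, - 1, - 0.51,0,1, 3.09,  4,5,7, 8.13]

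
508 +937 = 1445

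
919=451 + 468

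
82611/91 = 82611/91=907.81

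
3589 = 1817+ 1772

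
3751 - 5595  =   - 1844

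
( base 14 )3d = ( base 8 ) 67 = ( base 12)47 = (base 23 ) 29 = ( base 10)55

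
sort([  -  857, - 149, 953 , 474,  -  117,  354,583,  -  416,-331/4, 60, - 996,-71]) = [ - 996, - 857,  -  416,  -  149,  -  117,-331/4, - 71,60, 354, 474, 583 , 953]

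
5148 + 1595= 6743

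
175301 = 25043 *7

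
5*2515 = 12575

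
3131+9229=12360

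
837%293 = 251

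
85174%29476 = 26222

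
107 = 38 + 69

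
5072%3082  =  1990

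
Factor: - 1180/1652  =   - 5/7 = -5^1*7^( - 1 ) 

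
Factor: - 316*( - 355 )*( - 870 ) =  - 97596600=- 2^3*3^1*5^2*29^1 * 71^1*79^1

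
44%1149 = 44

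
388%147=94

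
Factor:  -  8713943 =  - 7^1*419^1*2971^1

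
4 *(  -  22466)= - 89864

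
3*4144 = 12432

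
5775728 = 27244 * 212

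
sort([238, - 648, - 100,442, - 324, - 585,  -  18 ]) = [ - 648, - 585, - 324, - 100, - 18, 238,442 ] 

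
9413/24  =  9413/24 = 392.21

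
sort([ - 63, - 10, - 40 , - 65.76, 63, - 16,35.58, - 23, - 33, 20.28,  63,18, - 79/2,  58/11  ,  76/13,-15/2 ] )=[- 65.76, - 63 ,  -  40, - 79/2, - 33, - 23, - 16, - 10, - 15/2,  58/11,76/13, 18,20.28, 35.58, 63,  63]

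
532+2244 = 2776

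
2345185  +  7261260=9606445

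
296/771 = 296/771 = 0.38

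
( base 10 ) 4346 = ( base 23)84M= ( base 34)3PS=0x10FA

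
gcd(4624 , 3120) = 16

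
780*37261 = 29063580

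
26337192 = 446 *59052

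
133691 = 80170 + 53521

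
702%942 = 702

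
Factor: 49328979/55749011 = 3^1*7^1*2348999^1*55749011^( - 1) 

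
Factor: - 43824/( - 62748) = 2^2* 3^( - 2 )*7^( - 1) * 11^1 = 44/63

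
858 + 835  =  1693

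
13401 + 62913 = 76314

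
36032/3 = 36032/3   =  12010.67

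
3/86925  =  1/28975 = 0.00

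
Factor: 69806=2^1*11^1*19^1*167^1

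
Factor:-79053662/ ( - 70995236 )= 2^( - 1)*13^( - 1 )*43^( - 1 )* 31751^ ( - 1 )  *  39526831^1 = 39526831/35497618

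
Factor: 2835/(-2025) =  - 7/5 =- 5^( - 1 )*7^1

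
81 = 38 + 43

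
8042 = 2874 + 5168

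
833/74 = 833/74 = 11.26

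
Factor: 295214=2^1 * 147607^1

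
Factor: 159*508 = 2^2*3^1 * 53^1 * 127^1 = 80772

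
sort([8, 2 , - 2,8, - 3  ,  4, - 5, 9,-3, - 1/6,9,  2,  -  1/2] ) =[-5,- 3,- 3, - 2, -1/2, - 1/6,  2, 2,4 , 8,  8, 9, 9 ] 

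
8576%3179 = 2218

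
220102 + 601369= 821471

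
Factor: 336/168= 2 = 2^1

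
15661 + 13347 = 29008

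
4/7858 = 2/3929 = 0.00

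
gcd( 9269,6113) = 1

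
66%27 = 12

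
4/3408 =1/852=0.00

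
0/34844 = 0 = 0.00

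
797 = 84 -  - 713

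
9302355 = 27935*333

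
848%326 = 196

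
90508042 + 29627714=120135756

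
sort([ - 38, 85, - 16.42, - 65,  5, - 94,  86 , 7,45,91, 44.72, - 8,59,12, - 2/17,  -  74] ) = [  -  94, - 74 , - 65,-38, - 16.42, - 8, - 2/17,5,7 , 12, 44.72,45,59,85,86, 91]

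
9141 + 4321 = 13462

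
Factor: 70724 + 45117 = 11^1*10531^1 = 115841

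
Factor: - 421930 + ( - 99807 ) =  - 37^1*59^1*239^1 = - 521737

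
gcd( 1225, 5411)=7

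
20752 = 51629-30877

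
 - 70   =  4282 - 4352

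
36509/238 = 153 + 95/238  =  153.40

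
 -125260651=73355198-198615849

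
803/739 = 1 + 64/739  =  1.09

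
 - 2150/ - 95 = 22 + 12/19  =  22.63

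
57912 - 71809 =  - 13897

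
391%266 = 125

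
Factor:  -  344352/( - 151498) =2^4* 3^1*17^1* 359^( - 1) = 816/359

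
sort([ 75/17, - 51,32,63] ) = [ - 51,75/17, 32, 63]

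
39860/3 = 39860/3 =13286.67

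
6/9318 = 1/1553=0.00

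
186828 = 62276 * 3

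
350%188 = 162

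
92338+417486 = 509824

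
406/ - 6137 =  - 406/6137 = - 0.07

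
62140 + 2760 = 64900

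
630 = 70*9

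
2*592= 1184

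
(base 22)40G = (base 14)9D6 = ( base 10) 1952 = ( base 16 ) 7a0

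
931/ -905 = -931/905  =  - 1.03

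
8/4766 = 4/2383 = 0.00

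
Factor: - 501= -3^1*167^1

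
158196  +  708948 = 867144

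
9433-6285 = 3148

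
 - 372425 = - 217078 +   -  155347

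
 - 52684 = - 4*13171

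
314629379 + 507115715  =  821745094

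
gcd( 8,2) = 2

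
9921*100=992100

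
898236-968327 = - 70091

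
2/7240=1/3620 = 0.00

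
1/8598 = 1/8598 = 0.00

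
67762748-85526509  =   - 17763761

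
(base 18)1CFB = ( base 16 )2711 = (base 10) 10001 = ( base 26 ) ekh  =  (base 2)10011100010001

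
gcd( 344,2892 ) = 4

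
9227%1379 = 953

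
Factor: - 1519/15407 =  - 7/71 = - 7^1*71^( - 1) 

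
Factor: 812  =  2^2*7^1*29^1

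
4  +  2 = 6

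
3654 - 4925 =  - 1271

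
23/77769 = 23/77769 = 0.00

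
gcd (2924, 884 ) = 68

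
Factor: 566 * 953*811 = 2^1*283^1*811^1*953^1 = 437451778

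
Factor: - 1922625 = -3^2*5^3*1709^1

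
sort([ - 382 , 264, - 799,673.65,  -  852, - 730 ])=[ - 852, - 799, - 730, - 382,  264,673.65] 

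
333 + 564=897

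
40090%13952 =12186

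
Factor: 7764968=2^3 *37^2 * 709^1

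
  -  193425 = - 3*64475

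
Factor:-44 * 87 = -3828 = -2^2*3^1 *11^1*29^1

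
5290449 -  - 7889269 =13179718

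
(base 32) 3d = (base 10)109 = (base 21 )54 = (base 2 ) 1101101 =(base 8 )155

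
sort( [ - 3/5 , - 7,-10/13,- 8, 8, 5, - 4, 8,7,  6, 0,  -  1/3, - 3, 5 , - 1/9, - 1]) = [-8, - 7 , - 4,-3, - 1, -10/13, - 3/5, - 1/3, - 1/9,  0, 5,  5,6,7, 8,8]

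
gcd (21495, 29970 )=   15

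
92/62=1 + 15/31  =  1.48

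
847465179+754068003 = 1601533182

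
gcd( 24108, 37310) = 574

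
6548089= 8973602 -2425513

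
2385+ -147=2238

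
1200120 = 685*1752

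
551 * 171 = 94221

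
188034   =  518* 363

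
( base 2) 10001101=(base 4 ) 2031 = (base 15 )96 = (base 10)141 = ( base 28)51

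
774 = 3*258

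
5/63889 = 5/63889 = 0.00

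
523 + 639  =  1162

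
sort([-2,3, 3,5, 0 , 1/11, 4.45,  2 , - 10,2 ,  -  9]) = [ - 10, - 9, - 2, 0,1/11, 2, 2, 3,3,4.45,  5]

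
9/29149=9/29149 = 0.00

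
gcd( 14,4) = 2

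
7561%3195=1171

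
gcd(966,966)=966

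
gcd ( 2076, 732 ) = 12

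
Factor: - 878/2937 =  - 2^1*3^(  -  1 )*11^ ( - 1 ) * 89^(  -  1 ) * 439^1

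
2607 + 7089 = 9696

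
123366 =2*61683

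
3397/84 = 40 + 37/84 = 40.44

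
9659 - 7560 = 2099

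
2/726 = 1/363 = 0.00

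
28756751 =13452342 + 15304409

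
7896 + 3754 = 11650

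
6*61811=370866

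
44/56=11/14 = 0.79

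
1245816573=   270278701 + 975537872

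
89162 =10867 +78295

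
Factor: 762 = 2^1*3^1*127^1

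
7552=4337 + 3215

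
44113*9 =397017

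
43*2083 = 89569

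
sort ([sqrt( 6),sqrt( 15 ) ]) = [ sqrt( 6),sqrt( 15) ] 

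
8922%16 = 10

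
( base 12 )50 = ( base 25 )2a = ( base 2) 111100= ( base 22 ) 2G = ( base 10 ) 60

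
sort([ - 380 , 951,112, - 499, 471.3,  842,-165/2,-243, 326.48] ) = [ - 499, - 380, - 243, - 165/2,112, 326.48,471.3,842 , 951] 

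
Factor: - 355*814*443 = - 2^1 *5^1*11^1*37^1*71^1*443^1 = - 128013710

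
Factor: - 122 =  - 2^1*61^1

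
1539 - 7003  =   - 5464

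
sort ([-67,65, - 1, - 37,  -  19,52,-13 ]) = [ - 67,-37, - 19,  -  13 ,-1,52,65]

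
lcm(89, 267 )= 267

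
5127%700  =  227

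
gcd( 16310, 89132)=2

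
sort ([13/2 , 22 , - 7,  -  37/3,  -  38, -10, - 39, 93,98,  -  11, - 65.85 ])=[ - 65.85 , - 39, - 38,  -  37/3 , - 11, - 10, - 7 , 13/2,  22,  93 , 98] 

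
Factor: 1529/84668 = 2^( - 2)*11^1  *  61^(- 1 )*139^1*347^( - 1)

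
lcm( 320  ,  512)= 2560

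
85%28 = 1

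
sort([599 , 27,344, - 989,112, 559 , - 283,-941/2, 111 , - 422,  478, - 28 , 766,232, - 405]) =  [ - 989, - 941/2 ,- 422 , - 405, - 283, - 28,27,111, 112,232,  344,478,559,599,766 ] 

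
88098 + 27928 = 116026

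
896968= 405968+491000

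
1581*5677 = 8975337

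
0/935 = 0 =0.00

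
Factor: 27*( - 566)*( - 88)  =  2^4*3^3 * 11^1*283^1 = 1344816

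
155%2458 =155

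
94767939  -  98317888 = - 3549949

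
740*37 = 27380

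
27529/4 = 6882 + 1/4 =6882.25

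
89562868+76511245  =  166074113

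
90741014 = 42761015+47979999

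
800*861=688800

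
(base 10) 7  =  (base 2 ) 111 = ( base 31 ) 7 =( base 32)7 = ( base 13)7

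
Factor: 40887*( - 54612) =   -  2232920844   =  - 2^2*3^4*7^1*11^1*37^1*41^1*59^1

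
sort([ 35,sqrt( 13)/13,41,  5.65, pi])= [sqrt (13 )/13,pi , 5.65 , 35, 41 ]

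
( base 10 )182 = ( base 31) 5R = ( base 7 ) 350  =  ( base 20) 92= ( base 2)10110110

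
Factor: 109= 109^1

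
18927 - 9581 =9346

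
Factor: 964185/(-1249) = -3^1*5^1  *1249^( - 1)*64279^1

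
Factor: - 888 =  - 2^3*3^1*37^1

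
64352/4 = 16088 = 16088.00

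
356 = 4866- 4510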